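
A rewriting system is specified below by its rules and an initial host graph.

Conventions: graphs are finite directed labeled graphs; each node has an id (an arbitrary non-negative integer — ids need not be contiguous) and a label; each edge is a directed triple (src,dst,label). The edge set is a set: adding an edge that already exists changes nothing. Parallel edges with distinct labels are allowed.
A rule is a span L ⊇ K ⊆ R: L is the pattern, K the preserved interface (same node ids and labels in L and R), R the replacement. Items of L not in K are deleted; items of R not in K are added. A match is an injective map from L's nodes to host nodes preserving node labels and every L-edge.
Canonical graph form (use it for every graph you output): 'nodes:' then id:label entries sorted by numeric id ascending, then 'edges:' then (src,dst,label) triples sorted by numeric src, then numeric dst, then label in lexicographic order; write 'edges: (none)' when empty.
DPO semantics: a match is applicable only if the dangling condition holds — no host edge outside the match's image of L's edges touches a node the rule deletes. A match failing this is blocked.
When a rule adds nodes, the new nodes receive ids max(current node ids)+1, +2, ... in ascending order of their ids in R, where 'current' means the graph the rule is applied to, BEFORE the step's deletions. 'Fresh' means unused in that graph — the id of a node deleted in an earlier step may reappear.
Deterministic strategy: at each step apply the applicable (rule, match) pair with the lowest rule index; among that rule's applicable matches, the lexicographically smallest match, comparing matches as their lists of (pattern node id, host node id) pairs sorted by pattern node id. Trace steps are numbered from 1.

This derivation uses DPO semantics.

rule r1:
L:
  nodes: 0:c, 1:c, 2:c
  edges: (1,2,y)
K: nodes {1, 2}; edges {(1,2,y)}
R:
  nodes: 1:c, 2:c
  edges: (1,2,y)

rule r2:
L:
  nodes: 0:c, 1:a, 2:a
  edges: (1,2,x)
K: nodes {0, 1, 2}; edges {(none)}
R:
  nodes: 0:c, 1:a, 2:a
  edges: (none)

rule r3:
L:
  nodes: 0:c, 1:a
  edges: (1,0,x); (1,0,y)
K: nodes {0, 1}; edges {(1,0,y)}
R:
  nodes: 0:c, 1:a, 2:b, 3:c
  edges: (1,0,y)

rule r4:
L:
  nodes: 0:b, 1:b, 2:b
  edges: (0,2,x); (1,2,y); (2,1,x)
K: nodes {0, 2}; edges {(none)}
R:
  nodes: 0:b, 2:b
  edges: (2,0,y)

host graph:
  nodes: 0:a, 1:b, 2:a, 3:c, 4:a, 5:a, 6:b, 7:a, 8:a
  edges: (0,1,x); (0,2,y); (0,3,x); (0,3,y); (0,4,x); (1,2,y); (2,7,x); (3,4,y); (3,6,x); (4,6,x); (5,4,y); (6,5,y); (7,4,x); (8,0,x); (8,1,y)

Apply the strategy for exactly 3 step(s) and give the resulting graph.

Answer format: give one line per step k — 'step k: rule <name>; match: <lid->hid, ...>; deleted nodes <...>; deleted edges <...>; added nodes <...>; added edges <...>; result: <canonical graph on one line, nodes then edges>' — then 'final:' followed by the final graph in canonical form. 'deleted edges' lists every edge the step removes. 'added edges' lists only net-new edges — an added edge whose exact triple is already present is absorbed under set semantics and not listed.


step 1: rule r2; match: 0->3, 1->0, 2->4; deleted nodes (none); deleted edges (0,4,x); added nodes (none); added edges (none); result: nodes: 0:a, 1:b, 2:a, 3:c, 4:a, 5:a, 6:b, 7:a, 8:a edges: (0,1,x); (0,2,y); (0,3,x); (0,3,y); (1,2,y); (2,7,x); (3,4,y); (3,6,x); (4,6,x); (5,4,y); (6,5,y); (7,4,x); (8,0,x); (8,1,y)
step 2: rule r2; match: 0->3, 1->2, 2->7; deleted nodes (none); deleted edges (2,7,x); added nodes (none); added edges (none); result: nodes: 0:a, 1:b, 2:a, 3:c, 4:a, 5:a, 6:b, 7:a, 8:a edges: (0,1,x); (0,2,y); (0,3,x); (0,3,y); (1,2,y); (3,4,y); (3,6,x); (4,6,x); (5,4,y); (6,5,y); (7,4,x); (8,0,x); (8,1,y)
step 3: rule r2; match: 0->3, 1->7, 2->4; deleted nodes (none); deleted edges (7,4,x); added nodes (none); added edges (none); result: nodes: 0:a, 1:b, 2:a, 3:c, 4:a, 5:a, 6:b, 7:a, 8:a edges: (0,1,x); (0,2,y); (0,3,x); (0,3,y); (1,2,y); (3,4,y); (3,6,x); (4,6,x); (5,4,y); (6,5,y); (8,0,x); (8,1,y)
final:
nodes: 0:a, 1:b, 2:a, 3:c, 4:a, 5:a, 6:b, 7:a, 8:a
edges: (0,1,x); (0,2,y); (0,3,x); (0,3,y); (1,2,y); (3,4,y); (3,6,x); (4,6,x); (5,4,y); (6,5,y); (8,0,x); (8,1,y)


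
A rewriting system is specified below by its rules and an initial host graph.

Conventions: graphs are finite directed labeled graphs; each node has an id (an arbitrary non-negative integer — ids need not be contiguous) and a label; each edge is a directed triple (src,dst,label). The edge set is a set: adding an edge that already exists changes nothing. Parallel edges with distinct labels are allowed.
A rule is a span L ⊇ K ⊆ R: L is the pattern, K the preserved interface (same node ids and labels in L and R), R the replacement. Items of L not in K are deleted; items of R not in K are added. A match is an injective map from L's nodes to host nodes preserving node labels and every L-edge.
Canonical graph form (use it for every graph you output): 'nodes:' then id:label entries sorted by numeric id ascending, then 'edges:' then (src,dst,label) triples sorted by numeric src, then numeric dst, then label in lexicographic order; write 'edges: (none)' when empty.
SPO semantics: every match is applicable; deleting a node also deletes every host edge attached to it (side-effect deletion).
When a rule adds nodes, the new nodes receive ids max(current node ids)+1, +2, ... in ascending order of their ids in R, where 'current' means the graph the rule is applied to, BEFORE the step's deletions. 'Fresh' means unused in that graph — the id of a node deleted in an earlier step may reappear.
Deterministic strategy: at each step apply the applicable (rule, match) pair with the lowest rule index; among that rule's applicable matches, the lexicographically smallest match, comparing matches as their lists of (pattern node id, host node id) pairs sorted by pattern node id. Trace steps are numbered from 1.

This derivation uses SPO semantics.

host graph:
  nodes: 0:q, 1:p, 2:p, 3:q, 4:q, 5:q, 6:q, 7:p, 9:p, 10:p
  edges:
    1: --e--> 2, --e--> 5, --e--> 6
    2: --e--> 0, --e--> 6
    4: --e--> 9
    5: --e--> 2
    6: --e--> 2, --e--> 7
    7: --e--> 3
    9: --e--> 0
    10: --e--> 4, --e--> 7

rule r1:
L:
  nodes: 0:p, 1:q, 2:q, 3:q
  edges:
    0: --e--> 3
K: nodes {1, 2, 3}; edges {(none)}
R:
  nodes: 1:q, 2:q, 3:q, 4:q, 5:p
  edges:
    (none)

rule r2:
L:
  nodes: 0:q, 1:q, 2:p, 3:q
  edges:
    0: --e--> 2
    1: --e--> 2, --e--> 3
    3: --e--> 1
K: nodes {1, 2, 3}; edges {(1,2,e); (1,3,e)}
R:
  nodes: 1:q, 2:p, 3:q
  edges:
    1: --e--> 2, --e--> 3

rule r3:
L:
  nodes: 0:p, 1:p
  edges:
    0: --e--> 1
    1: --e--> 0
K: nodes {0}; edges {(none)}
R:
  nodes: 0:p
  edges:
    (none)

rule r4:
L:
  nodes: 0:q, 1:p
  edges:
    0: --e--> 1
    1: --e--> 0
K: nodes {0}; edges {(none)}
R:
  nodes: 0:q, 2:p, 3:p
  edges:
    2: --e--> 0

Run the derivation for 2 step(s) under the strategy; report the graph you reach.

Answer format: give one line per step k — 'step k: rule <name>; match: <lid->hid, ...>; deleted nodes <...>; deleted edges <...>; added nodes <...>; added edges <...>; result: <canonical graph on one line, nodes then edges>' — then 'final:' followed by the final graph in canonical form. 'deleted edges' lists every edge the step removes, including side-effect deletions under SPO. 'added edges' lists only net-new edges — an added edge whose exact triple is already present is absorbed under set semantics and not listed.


step 1: rule r1; match: 0->1, 1->0, 2->3, 3->5; deleted nodes 1; deleted edges (1,2,e); (1,5,e); (1,6,e); added nodes 11, 12; added edges (none); result: nodes: 0:q, 2:p, 3:q, 4:q, 5:q, 6:q, 7:p, 9:p, 10:p, 11:q, 12:p edges: (2,0,e); (2,6,e); (4,9,e); (5,2,e); (6,2,e); (6,7,e); (7,3,e); (9,0,e); (10,4,e); (10,7,e)
step 2: rule r1; match: 0->2, 1->0, 2->3, 3->6; deleted nodes 2; deleted edges (2,0,e); (2,6,e); (5,2,e); (6,2,e); added nodes 13, 14; added edges (none); result: nodes: 0:q, 3:q, 4:q, 5:q, 6:q, 7:p, 9:p, 10:p, 11:q, 12:p, 13:q, 14:p edges: (4,9,e); (6,7,e); (7,3,e); (9,0,e); (10,4,e); (10,7,e)
final:
nodes: 0:q, 3:q, 4:q, 5:q, 6:q, 7:p, 9:p, 10:p, 11:q, 12:p, 13:q, 14:p
edges: (4,9,e); (6,7,e); (7,3,e); (9,0,e); (10,4,e); (10,7,e)


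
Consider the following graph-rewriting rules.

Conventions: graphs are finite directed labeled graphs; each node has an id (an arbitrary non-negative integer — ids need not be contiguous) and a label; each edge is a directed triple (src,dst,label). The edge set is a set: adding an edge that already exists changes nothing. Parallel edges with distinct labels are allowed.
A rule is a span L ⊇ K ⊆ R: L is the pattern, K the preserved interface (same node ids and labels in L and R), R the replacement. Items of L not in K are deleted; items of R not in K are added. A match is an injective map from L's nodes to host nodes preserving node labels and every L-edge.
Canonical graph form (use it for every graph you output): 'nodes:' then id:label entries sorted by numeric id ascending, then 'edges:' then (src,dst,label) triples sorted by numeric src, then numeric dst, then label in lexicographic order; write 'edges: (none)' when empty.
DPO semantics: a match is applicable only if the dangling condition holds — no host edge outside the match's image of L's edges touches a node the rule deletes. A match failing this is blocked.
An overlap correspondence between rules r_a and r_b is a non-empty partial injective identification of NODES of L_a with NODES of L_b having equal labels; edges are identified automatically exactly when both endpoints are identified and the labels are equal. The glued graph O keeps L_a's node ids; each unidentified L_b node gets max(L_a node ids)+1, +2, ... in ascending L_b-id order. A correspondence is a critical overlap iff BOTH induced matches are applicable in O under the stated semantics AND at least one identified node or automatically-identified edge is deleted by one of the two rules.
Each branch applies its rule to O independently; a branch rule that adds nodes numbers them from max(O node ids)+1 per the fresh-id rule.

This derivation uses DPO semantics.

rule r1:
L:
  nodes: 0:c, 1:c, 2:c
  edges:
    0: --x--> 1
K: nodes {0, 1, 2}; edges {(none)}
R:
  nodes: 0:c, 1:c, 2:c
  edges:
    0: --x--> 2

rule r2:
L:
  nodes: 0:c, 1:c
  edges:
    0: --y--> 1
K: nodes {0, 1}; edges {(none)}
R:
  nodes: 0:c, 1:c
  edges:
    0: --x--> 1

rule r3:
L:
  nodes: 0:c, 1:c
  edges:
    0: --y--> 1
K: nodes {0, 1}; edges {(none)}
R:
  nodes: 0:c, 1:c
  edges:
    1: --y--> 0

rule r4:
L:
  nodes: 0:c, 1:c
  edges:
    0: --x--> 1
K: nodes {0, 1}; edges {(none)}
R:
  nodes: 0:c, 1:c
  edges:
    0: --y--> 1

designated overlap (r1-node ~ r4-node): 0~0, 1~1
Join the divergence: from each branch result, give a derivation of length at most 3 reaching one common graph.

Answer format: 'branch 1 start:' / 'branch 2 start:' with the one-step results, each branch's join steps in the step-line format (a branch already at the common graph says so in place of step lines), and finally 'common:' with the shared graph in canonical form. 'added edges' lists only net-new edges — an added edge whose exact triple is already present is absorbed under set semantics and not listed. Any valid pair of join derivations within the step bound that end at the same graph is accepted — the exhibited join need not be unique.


branch 1 start:
nodes: 0:c, 1:c, 2:c
edges: (0,2,x)
branch 2 start:
nodes: 0:c, 1:c, 2:c
edges: (0,1,y)
branch 1 step 1: rule r1; match: 0->0, 1->2, 2->1; deleted nodes (none); deleted edges (0,2,x); added nodes (none); added edges (0,1,x); result: nodes: 0:c, 1:c, 2:c edges: (0,1,x)
branch 2 step 1: rule r2; match: 0->0, 1->1; deleted nodes (none); deleted edges (0,1,y); added nodes (none); added edges (0,1,x); result: nodes: 0:c, 1:c, 2:c edges: (0,1,x)
common:
nodes: 0:c, 1:c, 2:c
edges: (0,1,x)


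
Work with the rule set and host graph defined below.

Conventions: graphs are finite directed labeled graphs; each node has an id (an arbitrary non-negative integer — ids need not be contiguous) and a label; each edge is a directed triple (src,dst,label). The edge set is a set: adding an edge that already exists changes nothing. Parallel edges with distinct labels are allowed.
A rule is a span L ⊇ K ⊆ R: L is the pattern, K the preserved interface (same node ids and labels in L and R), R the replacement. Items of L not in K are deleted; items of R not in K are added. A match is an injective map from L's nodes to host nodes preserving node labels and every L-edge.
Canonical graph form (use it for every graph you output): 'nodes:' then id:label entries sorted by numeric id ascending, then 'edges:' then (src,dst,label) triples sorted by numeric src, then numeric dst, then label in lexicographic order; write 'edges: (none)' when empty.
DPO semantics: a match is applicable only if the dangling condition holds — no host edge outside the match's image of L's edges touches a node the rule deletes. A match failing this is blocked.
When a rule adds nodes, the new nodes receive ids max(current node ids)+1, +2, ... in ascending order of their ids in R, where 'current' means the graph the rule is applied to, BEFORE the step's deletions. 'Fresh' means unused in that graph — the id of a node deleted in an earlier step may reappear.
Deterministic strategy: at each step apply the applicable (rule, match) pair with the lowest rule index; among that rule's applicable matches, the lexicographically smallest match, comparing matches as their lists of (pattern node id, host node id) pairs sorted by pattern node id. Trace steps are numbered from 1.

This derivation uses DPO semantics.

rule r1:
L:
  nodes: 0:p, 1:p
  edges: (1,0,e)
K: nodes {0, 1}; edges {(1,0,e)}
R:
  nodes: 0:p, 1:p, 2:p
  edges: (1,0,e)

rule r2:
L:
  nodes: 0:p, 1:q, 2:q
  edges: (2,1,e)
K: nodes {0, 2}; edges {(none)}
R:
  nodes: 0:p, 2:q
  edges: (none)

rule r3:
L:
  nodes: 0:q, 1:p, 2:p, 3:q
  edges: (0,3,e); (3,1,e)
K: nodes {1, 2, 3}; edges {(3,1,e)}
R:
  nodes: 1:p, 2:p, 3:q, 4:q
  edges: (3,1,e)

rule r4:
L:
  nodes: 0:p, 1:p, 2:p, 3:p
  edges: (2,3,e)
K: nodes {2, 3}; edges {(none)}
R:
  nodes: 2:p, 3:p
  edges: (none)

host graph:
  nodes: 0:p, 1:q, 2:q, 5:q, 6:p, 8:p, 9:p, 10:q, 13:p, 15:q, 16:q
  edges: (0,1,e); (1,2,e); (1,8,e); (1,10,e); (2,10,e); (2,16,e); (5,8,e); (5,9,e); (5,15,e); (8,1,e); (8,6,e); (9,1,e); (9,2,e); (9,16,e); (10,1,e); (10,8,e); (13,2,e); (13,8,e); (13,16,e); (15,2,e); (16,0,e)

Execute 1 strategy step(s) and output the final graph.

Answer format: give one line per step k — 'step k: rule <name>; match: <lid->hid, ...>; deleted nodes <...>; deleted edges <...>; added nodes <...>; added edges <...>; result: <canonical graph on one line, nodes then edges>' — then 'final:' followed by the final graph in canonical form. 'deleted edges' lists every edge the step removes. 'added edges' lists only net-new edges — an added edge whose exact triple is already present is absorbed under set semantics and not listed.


step 1: rule r1; match: 0->6, 1->8; deleted nodes (none); deleted edges (none); added nodes 17; added edges (none); result: nodes: 0:p, 1:q, 2:q, 5:q, 6:p, 8:p, 9:p, 10:q, 13:p, 15:q, 16:q, 17:p edges: (0,1,e); (1,2,e); (1,8,e); (1,10,e); (2,10,e); (2,16,e); (5,8,e); (5,9,e); (5,15,e); (8,1,e); (8,6,e); (9,1,e); (9,2,e); (9,16,e); (10,1,e); (10,8,e); (13,2,e); (13,8,e); (13,16,e); (15,2,e); (16,0,e)
final:
nodes: 0:p, 1:q, 2:q, 5:q, 6:p, 8:p, 9:p, 10:q, 13:p, 15:q, 16:q, 17:p
edges: (0,1,e); (1,2,e); (1,8,e); (1,10,e); (2,10,e); (2,16,e); (5,8,e); (5,9,e); (5,15,e); (8,1,e); (8,6,e); (9,1,e); (9,2,e); (9,16,e); (10,1,e); (10,8,e); (13,2,e); (13,8,e); (13,16,e); (15,2,e); (16,0,e)


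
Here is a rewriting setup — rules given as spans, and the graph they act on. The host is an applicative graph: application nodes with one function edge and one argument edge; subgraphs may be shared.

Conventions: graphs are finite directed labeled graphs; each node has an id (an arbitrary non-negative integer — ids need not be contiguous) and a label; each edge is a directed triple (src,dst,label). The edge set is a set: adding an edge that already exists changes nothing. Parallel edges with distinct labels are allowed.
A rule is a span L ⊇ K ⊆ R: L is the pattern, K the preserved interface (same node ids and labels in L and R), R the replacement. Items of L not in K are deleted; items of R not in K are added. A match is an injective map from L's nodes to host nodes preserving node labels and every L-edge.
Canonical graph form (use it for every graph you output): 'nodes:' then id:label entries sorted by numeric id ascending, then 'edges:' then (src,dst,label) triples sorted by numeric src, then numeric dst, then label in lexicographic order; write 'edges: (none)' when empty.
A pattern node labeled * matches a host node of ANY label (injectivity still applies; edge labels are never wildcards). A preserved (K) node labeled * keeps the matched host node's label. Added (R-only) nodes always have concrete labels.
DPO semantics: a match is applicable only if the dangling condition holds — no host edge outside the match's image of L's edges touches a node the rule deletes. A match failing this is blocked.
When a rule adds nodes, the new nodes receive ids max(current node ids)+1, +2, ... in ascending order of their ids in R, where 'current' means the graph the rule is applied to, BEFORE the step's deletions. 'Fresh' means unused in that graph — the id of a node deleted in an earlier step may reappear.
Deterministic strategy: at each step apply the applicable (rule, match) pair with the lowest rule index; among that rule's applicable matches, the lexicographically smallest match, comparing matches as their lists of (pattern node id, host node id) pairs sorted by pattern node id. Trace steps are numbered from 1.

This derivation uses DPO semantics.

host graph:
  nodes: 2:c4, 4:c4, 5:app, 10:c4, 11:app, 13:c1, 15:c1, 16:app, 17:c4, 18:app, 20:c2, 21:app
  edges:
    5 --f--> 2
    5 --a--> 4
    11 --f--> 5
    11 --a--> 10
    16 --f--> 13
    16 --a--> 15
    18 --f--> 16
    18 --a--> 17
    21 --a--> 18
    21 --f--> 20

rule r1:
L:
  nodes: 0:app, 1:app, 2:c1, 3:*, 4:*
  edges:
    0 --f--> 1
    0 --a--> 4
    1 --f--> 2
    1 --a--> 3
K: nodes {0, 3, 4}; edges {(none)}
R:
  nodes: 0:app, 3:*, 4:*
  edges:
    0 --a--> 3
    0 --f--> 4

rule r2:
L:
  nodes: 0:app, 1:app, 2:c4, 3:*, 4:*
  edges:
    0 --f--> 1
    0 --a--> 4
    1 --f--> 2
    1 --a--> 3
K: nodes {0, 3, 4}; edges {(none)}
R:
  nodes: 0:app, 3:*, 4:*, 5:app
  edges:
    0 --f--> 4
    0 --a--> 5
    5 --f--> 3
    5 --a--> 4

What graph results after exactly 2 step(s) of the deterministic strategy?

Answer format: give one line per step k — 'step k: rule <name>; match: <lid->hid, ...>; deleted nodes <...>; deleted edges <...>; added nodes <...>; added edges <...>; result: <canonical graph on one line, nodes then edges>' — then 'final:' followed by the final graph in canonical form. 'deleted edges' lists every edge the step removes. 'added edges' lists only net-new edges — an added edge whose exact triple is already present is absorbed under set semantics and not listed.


step 1: rule r1; match: 0->18, 1->16, 2->13, 3->15, 4->17; deleted nodes 13, 16; deleted edges (16,13,f); (16,15,a); (18,16,f); (18,17,a); added nodes (none); added edges (18,15,a); (18,17,f); result: nodes: 2:c4, 4:c4, 5:app, 10:c4, 11:app, 15:c1, 17:c4, 18:app, 20:c2, 21:app edges: (5,2,f); (5,4,a); (11,5,f); (11,10,a); (18,15,a); (18,17,f); (21,18,a); (21,20,f)
step 2: rule r2; match: 0->11, 1->5, 2->2, 3->4, 4->10; deleted nodes 2, 5; deleted edges (5,2,f); (5,4,a); (11,5,f); (11,10,a); added nodes 22; added edges (11,10,f); (11,22,a); (22,4,f); (22,10,a); result: nodes: 4:c4, 10:c4, 11:app, 15:c1, 17:c4, 18:app, 20:c2, 21:app, 22:app edges: (11,10,f); (11,22,a); (18,15,a); (18,17,f); (21,18,a); (21,20,f); (22,4,f); (22,10,a)
final:
nodes: 4:c4, 10:c4, 11:app, 15:c1, 17:c4, 18:app, 20:c2, 21:app, 22:app
edges: (11,10,f); (11,22,a); (18,15,a); (18,17,f); (21,18,a); (21,20,f); (22,4,f); (22,10,a)


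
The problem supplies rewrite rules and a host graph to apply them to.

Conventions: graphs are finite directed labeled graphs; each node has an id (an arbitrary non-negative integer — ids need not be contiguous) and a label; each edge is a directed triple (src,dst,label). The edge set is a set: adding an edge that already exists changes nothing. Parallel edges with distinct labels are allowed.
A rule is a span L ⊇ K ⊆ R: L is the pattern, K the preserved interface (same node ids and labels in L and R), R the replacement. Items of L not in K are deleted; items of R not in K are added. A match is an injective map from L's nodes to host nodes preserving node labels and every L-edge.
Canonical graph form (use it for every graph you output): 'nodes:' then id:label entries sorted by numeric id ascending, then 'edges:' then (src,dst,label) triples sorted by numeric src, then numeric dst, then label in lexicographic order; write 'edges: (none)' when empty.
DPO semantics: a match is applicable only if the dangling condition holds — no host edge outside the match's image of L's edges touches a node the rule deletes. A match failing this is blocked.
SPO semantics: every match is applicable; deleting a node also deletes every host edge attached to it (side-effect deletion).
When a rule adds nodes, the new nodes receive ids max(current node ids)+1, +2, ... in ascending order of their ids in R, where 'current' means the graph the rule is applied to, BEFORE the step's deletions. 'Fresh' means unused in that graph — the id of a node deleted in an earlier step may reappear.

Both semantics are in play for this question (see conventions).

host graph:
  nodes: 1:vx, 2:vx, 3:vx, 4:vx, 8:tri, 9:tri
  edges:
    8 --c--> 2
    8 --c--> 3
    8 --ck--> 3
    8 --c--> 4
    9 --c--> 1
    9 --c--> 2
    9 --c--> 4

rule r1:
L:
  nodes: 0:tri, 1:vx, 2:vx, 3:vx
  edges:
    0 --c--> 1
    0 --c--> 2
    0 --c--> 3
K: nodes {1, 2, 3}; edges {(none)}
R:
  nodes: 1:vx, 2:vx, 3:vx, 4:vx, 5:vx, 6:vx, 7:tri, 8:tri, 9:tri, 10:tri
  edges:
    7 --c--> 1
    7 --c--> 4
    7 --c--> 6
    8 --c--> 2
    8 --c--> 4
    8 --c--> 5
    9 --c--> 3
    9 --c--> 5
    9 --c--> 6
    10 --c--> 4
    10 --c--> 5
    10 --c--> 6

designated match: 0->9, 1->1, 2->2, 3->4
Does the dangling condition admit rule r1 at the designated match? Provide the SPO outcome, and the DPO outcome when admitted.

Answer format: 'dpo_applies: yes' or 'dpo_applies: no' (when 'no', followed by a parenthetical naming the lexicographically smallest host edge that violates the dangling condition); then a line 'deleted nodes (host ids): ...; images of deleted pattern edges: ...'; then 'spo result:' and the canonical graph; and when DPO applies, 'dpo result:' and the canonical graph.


dpo_applies: yes
deleted nodes (host ids): 9; images of deleted pattern edges: (9,1,c); (9,2,c); (9,4,c)
spo result:
nodes: 1:vx, 2:vx, 3:vx, 4:vx, 8:tri, 10:vx, 11:vx, 12:vx, 13:tri, 14:tri, 15:tri, 16:tri
edges: (8,2,c); (8,3,c); (8,3,ck); (8,4,c); (13,1,c); (13,10,c); (13,12,c); (14,2,c); (14,10,c); (14,11,c); (15,4,c); (15,11,c); (15,12,c); (16,10,c); (16,11,c); (16,12,c)
dpo result:
nodes: 1:vx, 2:vx, 3:vx, 4:vx, 8:tri, 10:vx, 11:vx, 12:vx, 13:tri, 14:tri, 15:tri, 16:tri
edges: (8,2,c); (8,3,c); (8,3,ck); (8,4,c); (13,1,c); (13,10,c); (13,12,c); (14,2,c); (14,10,c); (14,11,c); (15,4,c); (15,11,c); (15,12,c); (16,10,c); (16,11,c); (16,12,c)


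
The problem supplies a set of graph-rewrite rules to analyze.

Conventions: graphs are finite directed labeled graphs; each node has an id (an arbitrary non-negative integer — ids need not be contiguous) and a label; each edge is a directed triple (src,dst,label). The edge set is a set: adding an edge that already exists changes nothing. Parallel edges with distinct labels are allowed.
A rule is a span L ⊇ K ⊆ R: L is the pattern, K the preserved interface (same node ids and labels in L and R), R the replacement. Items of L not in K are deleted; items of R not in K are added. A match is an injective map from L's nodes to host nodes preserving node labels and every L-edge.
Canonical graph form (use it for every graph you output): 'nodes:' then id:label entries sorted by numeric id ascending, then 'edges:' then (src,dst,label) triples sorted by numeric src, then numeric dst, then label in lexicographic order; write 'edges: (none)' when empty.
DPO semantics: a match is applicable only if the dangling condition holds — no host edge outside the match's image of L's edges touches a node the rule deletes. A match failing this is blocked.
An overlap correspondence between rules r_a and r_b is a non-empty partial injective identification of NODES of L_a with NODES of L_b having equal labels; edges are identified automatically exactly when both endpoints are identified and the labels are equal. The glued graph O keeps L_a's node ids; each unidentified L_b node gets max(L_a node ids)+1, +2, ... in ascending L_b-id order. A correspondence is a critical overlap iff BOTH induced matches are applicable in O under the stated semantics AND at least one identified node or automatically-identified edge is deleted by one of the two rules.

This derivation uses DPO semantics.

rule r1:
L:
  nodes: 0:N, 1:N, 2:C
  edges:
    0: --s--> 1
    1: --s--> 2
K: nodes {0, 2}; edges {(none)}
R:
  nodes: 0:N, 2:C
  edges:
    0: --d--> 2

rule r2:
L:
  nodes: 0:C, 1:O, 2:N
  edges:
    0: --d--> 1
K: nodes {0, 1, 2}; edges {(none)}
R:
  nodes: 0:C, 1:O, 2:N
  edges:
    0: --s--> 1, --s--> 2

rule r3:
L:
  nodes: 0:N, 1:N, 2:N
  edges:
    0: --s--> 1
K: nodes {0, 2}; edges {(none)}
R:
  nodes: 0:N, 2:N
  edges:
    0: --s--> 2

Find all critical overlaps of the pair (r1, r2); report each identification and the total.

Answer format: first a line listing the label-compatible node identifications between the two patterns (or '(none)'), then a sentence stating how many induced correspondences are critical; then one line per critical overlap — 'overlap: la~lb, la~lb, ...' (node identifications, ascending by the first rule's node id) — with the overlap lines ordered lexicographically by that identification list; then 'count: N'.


label-compatible node identifications between L(r1) and L(r2): 0~2, 1~2, 2~0
2 of the induced correspondences are critical overlaps of r1 and r2.
overlap: 1~2
overlap: 1~2, 2~0
count: 2


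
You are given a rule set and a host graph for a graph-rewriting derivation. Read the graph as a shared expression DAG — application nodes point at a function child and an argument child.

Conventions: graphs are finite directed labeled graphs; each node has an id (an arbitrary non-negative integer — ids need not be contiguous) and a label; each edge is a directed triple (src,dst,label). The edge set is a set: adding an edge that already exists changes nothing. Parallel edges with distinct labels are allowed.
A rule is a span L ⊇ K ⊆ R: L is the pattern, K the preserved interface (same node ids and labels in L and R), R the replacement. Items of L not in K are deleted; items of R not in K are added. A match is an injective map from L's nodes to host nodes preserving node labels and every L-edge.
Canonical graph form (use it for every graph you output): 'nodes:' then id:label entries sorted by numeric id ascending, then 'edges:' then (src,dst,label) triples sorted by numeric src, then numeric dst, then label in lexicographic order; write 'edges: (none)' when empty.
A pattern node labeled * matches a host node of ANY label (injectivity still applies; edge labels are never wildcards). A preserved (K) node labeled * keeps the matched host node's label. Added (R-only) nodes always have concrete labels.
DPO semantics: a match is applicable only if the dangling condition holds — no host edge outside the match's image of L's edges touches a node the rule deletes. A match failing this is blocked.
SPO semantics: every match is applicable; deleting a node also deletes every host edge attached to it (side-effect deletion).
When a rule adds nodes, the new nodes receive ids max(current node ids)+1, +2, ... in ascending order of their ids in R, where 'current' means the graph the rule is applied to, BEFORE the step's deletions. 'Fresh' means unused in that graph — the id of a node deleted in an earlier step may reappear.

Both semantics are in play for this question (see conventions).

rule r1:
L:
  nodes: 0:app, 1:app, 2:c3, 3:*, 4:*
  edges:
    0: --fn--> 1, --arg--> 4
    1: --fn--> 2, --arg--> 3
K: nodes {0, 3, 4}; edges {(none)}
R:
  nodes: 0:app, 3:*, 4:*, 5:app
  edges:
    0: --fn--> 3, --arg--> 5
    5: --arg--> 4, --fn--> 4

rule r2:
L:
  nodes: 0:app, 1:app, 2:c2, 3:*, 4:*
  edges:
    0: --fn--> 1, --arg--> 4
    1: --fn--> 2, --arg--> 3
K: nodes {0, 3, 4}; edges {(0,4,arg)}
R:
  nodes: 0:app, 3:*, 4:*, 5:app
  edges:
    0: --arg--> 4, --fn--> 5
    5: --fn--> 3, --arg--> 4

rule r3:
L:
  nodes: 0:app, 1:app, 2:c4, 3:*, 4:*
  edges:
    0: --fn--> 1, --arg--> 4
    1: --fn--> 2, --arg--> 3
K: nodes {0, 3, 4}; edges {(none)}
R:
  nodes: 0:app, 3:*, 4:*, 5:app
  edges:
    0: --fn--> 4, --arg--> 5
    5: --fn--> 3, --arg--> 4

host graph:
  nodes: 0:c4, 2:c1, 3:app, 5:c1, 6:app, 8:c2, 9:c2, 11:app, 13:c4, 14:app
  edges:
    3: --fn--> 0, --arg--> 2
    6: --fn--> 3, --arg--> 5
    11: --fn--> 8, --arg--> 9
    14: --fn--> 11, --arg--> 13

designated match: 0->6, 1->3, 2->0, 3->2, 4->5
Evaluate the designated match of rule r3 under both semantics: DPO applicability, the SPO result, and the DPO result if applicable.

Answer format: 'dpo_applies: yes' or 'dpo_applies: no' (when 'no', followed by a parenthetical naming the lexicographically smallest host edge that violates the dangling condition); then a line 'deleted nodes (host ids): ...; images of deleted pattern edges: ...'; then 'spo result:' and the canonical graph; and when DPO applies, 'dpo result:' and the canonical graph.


dpo_applies: yes
deleted nodes (host ids): 0, 3; images of deleted pattern edges: (3,0,fn); (3,2,arg); (6,3,fn); (6,5,arg)
spo result:
nodes: 2:c1, 5:c1, 6:app, 8:c2, 9:c2, 11:app, 13:c4, 14:app, 15:app
edges: (6,5,fn); (6,15,arg); (11,8,fn); (11,9,arg); (14,11,fn); (14,13,arg); (15,2,fn); (15,5,arg)
dpo result:
nodes: 2:c1, 5:c1, 6:app, 8:c2, 9:c2, 11:app, 13:c4, 14:app, 15:app
edges: (6,5,fn); (6,15,arg); (11,8,fn); (11,9,arg); (14,11,fn); (14,13,arg); (15,2,fn); (15,5,arg)


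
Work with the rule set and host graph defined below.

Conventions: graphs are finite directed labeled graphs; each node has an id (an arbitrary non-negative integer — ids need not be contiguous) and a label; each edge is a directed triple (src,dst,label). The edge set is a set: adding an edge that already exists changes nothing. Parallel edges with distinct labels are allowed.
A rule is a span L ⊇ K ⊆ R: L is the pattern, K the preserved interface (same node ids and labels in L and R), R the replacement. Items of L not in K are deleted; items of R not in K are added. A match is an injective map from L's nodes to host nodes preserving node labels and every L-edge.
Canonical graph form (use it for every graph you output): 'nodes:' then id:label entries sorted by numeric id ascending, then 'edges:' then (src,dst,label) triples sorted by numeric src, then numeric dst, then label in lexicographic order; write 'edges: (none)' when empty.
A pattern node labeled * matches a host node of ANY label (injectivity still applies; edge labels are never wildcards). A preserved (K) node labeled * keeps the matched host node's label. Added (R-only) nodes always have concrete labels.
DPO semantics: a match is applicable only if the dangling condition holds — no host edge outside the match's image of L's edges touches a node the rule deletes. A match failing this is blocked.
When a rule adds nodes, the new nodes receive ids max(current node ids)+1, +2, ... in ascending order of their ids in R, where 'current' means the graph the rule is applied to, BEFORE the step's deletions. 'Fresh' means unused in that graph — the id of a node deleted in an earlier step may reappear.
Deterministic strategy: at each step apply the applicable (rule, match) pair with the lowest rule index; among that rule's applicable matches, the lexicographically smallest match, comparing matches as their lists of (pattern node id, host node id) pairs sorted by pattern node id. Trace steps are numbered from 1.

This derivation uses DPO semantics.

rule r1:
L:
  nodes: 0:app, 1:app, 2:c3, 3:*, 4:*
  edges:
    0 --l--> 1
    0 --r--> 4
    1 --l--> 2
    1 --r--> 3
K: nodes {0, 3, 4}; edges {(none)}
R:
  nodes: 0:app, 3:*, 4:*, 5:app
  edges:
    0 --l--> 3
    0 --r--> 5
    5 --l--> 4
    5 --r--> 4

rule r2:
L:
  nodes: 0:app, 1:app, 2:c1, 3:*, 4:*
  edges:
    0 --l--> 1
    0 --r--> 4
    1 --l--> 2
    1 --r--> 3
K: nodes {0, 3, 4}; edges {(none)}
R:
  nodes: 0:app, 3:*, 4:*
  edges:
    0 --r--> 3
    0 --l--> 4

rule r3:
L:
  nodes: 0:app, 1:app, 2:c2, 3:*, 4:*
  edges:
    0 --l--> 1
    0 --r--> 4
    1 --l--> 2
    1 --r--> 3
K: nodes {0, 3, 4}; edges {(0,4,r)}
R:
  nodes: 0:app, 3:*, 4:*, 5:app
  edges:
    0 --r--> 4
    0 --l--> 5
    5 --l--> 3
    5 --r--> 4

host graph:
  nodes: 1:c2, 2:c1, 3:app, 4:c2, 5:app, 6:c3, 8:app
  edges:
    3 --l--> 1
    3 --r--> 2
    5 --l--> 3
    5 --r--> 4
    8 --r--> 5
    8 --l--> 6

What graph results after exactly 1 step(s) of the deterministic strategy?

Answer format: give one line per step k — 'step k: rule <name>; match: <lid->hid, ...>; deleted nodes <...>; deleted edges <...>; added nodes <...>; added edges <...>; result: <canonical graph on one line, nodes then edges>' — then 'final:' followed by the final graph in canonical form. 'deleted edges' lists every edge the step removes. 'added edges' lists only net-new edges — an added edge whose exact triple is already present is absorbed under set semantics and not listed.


step 1: rule r3; match: 0->5, 1->3, 2->1, 3->2, 4->4; deleted nodes 1, 3; deleted edges (3,1,l); (3,2,r); (5,3,l); added nodes 9; added edges (5,9,l); (9,2,l); (9,4,r); result: nodes: 2:c1, 4:c2, 5:app, 6:c3, 8:app, 9:app edges: (5,4,r); (5,9,l); (8,5,r); (8,6,l); (9,2,l); (9,4,r)
final:
nodes: 2:c1, 4:c2, 5:app, 6:c3, 8:app, 9:app
edges: (5,4,r); (5,9,l); (8,5,r); (8,6,l); (9,2,l); (9,4,r)


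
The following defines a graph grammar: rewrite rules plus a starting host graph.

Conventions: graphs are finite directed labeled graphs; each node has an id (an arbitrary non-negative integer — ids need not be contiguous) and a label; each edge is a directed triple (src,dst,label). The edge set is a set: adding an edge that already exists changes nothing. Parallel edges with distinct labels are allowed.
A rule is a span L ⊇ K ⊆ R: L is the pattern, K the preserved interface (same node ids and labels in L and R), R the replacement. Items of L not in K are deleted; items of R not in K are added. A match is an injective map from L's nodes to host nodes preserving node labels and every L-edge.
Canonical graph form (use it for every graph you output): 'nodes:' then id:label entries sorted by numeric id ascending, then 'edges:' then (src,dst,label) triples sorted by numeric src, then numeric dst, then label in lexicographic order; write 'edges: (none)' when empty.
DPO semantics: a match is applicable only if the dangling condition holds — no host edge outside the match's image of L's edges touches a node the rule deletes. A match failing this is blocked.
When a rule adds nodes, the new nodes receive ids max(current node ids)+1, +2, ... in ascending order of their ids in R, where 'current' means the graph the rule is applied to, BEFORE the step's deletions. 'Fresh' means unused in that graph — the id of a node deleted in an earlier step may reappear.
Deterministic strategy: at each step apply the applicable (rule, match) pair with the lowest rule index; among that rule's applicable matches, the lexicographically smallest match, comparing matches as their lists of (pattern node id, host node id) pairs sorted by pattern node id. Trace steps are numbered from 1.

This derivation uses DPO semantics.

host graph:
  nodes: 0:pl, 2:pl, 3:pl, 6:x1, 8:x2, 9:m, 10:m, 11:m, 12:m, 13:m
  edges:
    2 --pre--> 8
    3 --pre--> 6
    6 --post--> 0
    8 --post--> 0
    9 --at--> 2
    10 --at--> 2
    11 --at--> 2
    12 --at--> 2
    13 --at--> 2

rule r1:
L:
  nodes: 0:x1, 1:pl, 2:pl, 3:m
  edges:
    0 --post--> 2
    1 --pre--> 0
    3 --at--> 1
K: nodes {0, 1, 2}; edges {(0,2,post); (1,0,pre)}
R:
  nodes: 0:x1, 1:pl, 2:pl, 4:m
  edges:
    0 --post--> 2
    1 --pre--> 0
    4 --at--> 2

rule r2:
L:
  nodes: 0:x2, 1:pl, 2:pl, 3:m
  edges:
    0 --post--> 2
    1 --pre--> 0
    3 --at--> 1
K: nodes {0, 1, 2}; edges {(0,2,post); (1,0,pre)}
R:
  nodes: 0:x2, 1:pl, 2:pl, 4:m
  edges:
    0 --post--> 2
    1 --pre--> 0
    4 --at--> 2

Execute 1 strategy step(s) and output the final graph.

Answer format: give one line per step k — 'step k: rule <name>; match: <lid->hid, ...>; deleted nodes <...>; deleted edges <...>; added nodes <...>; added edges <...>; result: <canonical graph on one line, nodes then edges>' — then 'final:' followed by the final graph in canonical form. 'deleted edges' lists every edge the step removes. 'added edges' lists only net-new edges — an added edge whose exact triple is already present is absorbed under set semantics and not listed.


step 1: rule r2; match: 0->8, 1->2, 2->0, 3->9; deleted nodes 9; deleted edges (9,2,at); added nodes 14; added edges (14,0,at); result: nodes: 0:pl, 2:pl, 3:pl, 6:x1, 8:x2, 10:m, 11:m, 12:m, 13:m, 14:m edges: (2,8,pre); (3,6,pre); (6,0,post); (8,0,post); (10,2,at); (11,2,at); (12,2,at); (13,2,at); (14,0,at)
final:
nodes: 0:pl, 2:pl, 3:pl, 6:x1, 8:x2, 10:m, 11:m, 12:m, 13:m, 14:m
edges: (2,8,pre); (3,6,pre); (6,0,post); (8,0,post); (10,2,at); (11,2,at); (12,2,at); (13,2,at); (14,0,at)


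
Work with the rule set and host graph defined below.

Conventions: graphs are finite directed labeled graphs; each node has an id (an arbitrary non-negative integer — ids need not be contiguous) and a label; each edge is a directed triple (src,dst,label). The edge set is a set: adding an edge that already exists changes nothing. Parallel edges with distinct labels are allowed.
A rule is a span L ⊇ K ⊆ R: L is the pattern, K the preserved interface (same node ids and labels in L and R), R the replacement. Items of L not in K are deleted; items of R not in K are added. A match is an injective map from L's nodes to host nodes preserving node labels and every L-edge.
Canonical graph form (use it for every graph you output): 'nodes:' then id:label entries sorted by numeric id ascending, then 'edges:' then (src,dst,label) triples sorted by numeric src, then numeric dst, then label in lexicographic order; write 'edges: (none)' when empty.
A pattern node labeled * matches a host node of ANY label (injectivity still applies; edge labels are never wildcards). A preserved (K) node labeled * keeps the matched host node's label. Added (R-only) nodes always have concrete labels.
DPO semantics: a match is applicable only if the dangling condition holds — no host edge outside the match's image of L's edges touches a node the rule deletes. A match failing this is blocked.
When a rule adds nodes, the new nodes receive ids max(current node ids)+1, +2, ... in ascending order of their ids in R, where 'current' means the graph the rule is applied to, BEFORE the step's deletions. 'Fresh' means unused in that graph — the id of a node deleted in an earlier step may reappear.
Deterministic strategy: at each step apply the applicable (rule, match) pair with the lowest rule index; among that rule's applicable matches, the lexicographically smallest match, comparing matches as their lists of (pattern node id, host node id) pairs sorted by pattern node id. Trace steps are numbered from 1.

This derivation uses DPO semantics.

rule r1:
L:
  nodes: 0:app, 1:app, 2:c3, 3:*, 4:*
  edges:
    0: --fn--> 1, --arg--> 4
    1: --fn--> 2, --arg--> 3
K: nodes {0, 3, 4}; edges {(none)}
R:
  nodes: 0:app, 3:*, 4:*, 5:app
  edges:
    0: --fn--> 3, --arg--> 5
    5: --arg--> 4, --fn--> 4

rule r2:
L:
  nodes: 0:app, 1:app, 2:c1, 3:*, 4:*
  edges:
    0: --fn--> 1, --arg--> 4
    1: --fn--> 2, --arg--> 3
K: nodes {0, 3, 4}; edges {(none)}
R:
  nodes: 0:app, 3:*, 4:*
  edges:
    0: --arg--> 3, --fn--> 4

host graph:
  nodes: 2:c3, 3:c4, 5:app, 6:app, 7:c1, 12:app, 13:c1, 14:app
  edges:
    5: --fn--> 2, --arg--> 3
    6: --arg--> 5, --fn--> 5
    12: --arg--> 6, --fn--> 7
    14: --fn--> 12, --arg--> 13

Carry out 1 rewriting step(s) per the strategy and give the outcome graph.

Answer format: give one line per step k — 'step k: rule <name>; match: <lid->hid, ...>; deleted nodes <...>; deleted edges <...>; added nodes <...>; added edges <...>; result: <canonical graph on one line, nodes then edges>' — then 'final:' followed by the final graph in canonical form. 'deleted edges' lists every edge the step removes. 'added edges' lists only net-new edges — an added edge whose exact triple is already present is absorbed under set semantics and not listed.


step 1: rule r2; match: 0->14, 1->12, 2->7, 3->6, 4->13; deleted nodes 7, 12; deleted edges (12,6,arg); (12,7,fn); (14,12,fn); (14,13,arg); added nodes (none); added edges (14,6,arg); (14,13,fn); result: nodes: 2:c3, 3:c4, 5:app, 6:app, 13:c1, 14:app edges: (5,2,fn); (5,3,arg); (6,5,arg); (6,5,fn); (14,6,arg); (14,13,fn)
final:
nodes: 2:c3, 3:c4, 5:app, 6:app, 13:c1, 14:app
edges: (5,2,fn); (5,3,arg); (6,5,arg); (6,5,fn); (14,6,arg); (14,13,fn)
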